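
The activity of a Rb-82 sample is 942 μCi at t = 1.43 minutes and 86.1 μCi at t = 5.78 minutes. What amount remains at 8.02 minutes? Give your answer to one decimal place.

25.1 μCi

Over Δt = 5.78 − 1.43 = 4.35 minutes, the level fell by a factor of 942/86.1 ≈ 10.941.
n = log₂(10.941) ≈ 3.4516 half-lives, so t½ = 4.35/3.4516 ≈ 1.2603 minutes.
From t = 5.78 to t = 8.02: 86.1 × (1/2)^((8.02−5.78)/1.2603) ≈ 25.116 μCi.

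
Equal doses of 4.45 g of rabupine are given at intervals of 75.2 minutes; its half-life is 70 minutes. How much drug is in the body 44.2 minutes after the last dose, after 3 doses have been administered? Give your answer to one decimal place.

The 3 doses were given 194.6, 119.4, 44.2 minutes ago.
Total = 4.45·(1/2)^(194.6/70) + 4.45·(1/2)^(119.4/70) + 4.45·(1/2)^(44.2/70)
      = 0.64788 + 1.3642 + 2.8726 ≈ 4.8848 g.

4.9 g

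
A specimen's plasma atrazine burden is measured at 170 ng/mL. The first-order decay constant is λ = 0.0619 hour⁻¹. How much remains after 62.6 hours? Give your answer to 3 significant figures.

t½ = ln 2 / λ = 0.69315 / 0.0619 ≈ 11.198 hours.
Number of half-lives: n = 62.6/11.198 ≈ 5.5904.
Remaining = 170 × (1/2)^5.5904 = 170 × 0.020756 ≈ 3.5284 ng/mL.

3.53 ng/mL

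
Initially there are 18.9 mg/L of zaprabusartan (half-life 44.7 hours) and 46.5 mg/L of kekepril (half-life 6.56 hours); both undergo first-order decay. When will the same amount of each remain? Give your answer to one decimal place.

Set 18.9·(1/2)^(t/44.7) = 46.5·(1/2)^(t/6.56).
Taking log₂: log₂(18.9/46.5) = t·(1/44.7 − 1/6.56).
log₂(0.40645) = -1.2988; 1/44.7 − 1/6.56 = -0.13007.
t = -1.2988 / -0.13007 ≈ 9.9859 hours.

10.0 hours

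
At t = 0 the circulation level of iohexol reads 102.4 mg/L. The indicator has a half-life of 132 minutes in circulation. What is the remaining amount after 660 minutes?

Elapsed time is 5 half-lives (660/132).
Each half-life halves the amount: 102.4 × (1/2)^5 = 102.4/32 = 3.2 mg/L.

3.2 mg/L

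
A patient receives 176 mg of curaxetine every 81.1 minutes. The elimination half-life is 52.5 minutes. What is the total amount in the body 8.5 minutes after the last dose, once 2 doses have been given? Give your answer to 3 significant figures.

The 2 doses were given 89.6, 8.5 minutes ago.
Total = 176·(1/2)^(89.6/52.5) + 176·(1/2)^(8.5/52.5)
      = 53.921 + 157.32 ≈ 211.24 mg.

211 mg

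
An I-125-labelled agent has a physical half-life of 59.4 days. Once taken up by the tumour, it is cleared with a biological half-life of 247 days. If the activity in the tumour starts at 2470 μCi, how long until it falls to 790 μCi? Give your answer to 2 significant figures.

79 days

1/t_eff = 1/t_phys + 1/t_biol = 1/59.4 + 1/247 = 0.020884 per day.
t_eff = 59.4 × 247 / (59.4 + 247) ≈ 47.884 days.
n = log₂(2470/790) ≈ 1.6446; t = 1.6446 × 47.884 ≈ 78.75 days.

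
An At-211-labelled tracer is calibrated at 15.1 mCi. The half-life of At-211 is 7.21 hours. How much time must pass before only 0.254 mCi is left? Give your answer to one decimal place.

42.5 hours

Fraction remaining = 0.254/15.1 ≈ 0.016821.
n = log₂(15.1/0.254) = ln(59.449)/ln 2 ≈ 5.8936 half-lives.
t = n × t½ = 5.8936 × 7.21 ≈ 42.493 hours.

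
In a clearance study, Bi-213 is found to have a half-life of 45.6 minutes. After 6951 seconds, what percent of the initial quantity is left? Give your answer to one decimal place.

6951 seconds = 115.85 minutes.
n = 115.85/45.6 ≈ 2.5406 half-lives.
Fraction remaining = (1/2)^2.5406 ≈ 0.17187, i.e. 17.187%.

17.2%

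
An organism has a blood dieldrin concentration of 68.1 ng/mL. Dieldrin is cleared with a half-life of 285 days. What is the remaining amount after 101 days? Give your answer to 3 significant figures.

53.3 ng/mL

Number of half-lives: n = 101/285 ≈ 0.35439.
Remaining = 68.1 × (1/2)^0.35439 = 68.1 × 0.7822 ≈ 53.268 ng/mL.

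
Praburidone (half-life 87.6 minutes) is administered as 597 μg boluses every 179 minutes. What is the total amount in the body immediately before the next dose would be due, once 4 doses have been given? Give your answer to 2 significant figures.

The 4 doses were given 716, 537, 358, 179 minutes ago.
Total = 597·(1/2)^(716/87.6) + 597·(1/2)^(537/87.6) + 597·(1/2)^(358/87.6) + 597·(1/2)^(179/87.6)
      = 2.0678 + 8.5235 + 35.135 + 144.83 ≈ 190.56 μg.

190 μg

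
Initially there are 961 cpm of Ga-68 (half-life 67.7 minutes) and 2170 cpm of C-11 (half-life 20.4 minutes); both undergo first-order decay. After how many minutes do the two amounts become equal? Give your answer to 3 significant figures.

Set 961·(1/2)^(t/67.7) = 2170·(1/2)^(t/20.4).
Taking log₂: log₂(961/2170) = t·(1/67.7 − 1/20.4).
log₂(0.44286) = -1.1751; 1/67.7 − 1/20.4 = -0.034249.
t = -1.1751 / -0.034249 ≈ 34.311 minutes.

34.3 minutes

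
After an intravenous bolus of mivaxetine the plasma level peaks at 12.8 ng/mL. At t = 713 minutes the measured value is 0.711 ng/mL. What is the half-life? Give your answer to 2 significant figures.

A/A₀ = 0.711/12.8 ≈ 0.055547.
n = log₂(18.003) ≈ 4.1702 half-lives elapsed in 713 minutes.
t½ = 713/4.1702 ≈ 170.98 minutes.

170 minutes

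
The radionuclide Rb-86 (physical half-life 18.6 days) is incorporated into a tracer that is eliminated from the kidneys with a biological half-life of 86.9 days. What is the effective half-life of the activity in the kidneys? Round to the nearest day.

15 days

1/t_eff = 1/t_phys + 1/t_biol = 1/18.6 + 1/86.9 = 0.065271 per day.
t_eff = 18.6 × 86.9 / (18.6 + 86.9) ≈ 15.321 days.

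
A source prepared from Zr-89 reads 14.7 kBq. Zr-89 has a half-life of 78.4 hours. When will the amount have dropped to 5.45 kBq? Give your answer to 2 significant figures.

Fraction remaining = 5.45/14.7 ≈ 0.37075.
n = log₂(14.7/5.45) = ln(2.6972)/ln 2 ≈ 1.4315 half-lives.
t = n × t½ = 1.4315 × 78.4 ≈ 112.23 hours.

110 hours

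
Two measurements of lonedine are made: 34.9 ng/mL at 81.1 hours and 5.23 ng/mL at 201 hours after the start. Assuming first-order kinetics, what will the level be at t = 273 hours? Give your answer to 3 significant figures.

Over Δt = 201 − 81.1 = 119.9 hours, the level fell by a factor of 34.9/5.23 ≈ 6.673.
n = log₂(6.673) ≈ 2.7383 half-lives, so t½ = 119.9/2.7383 ≈ 43.786 hours.
From t = 201 to t = 273: 5.23 × (1/2)^((273−201)/43.786) ≈ 1.673 ng/mL.

1.67 ng/mL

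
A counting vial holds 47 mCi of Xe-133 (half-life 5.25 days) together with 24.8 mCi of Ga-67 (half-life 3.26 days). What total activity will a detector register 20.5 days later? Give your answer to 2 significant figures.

Xe-133: 47 × (1/2)^(20.5/5.25) = 47 × (1/2)^3.9048 ≈ 3.138 mCi.
Ga-67: 24.8 × (1/2)^(20.5/3.26) = 24.8 × (1/2)^6.2883 ≈ 0.3173 mCi.
Total = 3.138 + 0.3173 ≈ 3.4553 mCi.

3.5 mCi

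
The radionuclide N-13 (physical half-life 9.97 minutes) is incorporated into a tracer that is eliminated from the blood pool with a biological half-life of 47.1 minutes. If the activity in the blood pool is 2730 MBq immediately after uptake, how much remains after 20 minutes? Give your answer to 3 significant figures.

506 MBq

1/t_eff = 1/t_phys + 1/t_biol = 1/9.97 + 1/47.1 = 0.12153 per minute.
t_eff = 9.97 × 47.1 / (9.97 + 47.1) ≈ 8.2283 minutes.
Remaining = 2730 × (1/2)^(20/8.2283) = 2730 × (1/2)^2.4306 ≈ 506.37 MBq.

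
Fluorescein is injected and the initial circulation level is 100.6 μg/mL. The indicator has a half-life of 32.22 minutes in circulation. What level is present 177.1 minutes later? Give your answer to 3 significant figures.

2.23 μg/mL

Number of half-lives: n = 177.1/32.22 ≈ 5.4966.
Remaining = 100.6 × (1/2)^5.4966 = 100.6 × 0.022149 ≈ 2.2282 μg/mL.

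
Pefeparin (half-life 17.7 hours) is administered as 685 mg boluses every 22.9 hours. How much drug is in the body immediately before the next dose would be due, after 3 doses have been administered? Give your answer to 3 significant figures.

The 3 doses were given 68.7, 45.8, 22.9 hours ago.
Total = 685·(1/2)^(68.7/17.7) + 685·(1/2)^(45.8/17.7) + 685·(1/2)^(22.9/17.7)
      = 46.482 + 113.96 + 279.4 ≈ 439.84 mg.

440 mg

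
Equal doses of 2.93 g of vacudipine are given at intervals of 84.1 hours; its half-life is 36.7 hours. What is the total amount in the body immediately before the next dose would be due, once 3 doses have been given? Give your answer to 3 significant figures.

0.746 g

The 3 doses were given 252.3, 168.2, 84.1 hours ago.
Total = 2.93·(1/2)^(252.3/36.7) + 2.93·(1/2)^(168.2/36.7) + 2.93·(1/2)^(84.1/36.7)
      = 0.024968 + 0.12224 + 0.59847 ≈ 0.74568 g.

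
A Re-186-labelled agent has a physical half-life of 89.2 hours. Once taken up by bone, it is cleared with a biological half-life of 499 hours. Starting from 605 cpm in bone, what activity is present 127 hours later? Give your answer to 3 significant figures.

1/t_eff = 1/t_phys + 1/t_biol = 1/89.2 + 1/499 = 0.013215 per hour.
t_eff = 89.2 × 499 / (89.2 + 499) ≈ 75.673 hours.
Remaining = 605 × (1/2)^(127/75.673) = 605 × (1/2)^1.6783 ≈ 189.04 cpm.

189 cpm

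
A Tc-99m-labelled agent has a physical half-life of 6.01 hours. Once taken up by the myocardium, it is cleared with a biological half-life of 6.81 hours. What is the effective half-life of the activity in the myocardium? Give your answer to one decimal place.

3.2 hours

1/t_eff = 1/t_phys + 1/t_biol = 1/6.01 + 1/6.81 = 0.31323 per hour.
t_eff = 6.01 × 6.81 / (6.01 + 6.81) ≈ 3.1925 hours.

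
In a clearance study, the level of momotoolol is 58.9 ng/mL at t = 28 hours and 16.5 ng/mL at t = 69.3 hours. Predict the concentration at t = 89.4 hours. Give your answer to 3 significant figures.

Over Δt = 69.3 − 28 = 41.3 hours, the level fell by a factor of 58.9/16.5 ≈ 3.5697.
n = log₂(3.5697) ≈ 1.8358 half-lives, so t½ = 41.3/1.8358 ≈ 22.497 hours.
From t = 69.3 to t = 89.4: 16.5 × (1/2)^((89.4−69.3)/22.497) ≈ 8.8823 ng/mL.

8.88 ng/mL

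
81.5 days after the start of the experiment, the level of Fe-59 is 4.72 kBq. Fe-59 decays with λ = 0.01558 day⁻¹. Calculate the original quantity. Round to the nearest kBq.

t½ = ln 2 / λ = 0.69315 / 0.01558 ≈ 44.49 days.
Number of half-lives elapsed: n = 81.5/44.49 ≈ 1.8319.
A₀ = A × 2^n = 4.72 × 2^1.8319 = 4.72 × 3.56 ≈ 16.803 kBq.

17 kBq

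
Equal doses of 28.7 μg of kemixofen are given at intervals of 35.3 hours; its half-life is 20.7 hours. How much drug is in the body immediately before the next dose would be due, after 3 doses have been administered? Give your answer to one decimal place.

The 3 doses were given 105.9, 70.6, 35.3 hours ago.
Total = 28.7·(1/2)^(105.9/20.7) + 28.7·(1/2)^(70.6/20.7) + 28.7·(1/2)^(35.3/20.7)
      = 0.82762 + 2.6989 + 8.801 ≈ 12.327 μg.

12.3 μg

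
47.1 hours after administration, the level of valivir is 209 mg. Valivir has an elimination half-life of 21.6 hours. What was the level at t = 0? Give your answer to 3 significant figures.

Number of half-lives elapsed: n = 47.1/21.6 ≈ 2.1806.
A₀ = A × 2^n = 209 × 2^2.1806 = 209 × 4.5333 ≈ 947.46 mg.

947 mg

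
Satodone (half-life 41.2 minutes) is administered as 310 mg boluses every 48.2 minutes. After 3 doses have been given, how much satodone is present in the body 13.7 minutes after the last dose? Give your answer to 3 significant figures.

The 3 doses were given 110.1, 61.9, 13.7 minutes ago.
Total = 310·(1/2)^(110.1/41.2) + 310·(1/2)^(61.9/41.2) + 310·(1/2)^(13.7/41.2)
      = 48.631 + 109.42 + 246.19 ≈ 404.23 mg.

404 mg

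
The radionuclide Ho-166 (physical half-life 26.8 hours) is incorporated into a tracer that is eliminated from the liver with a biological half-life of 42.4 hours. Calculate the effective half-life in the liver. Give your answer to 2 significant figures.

1/t_eff = 1/t_phys + 1/t_biol = 1/26.8 + 1/42.4 = 0.060898 per hour.
t_eff = 26.8 × 42.4 / (26.8 + 42.4) ≈ 16.421 hours.

16 hours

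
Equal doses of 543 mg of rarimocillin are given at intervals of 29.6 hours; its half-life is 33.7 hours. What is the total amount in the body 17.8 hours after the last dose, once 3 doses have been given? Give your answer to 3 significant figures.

693 mg

The 3 doses were given 77, 47.4, 17.8 hours ago.
Total = 543·(1/2)^(77/33.7) + 543·(1/2)^(47.4/33.7) + 543·(1/2)^(17.8/33.7)
      = 111.43 + 204.83 + 376.53 ≈ 692.78 mg.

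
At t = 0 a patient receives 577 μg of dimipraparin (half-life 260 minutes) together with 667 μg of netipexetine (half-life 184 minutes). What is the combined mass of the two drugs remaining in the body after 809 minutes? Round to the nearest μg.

98 μg

dimipraparin: 577 × (1/2)^(809/260) = 577 × (1/2)^3.1115 ≈ 66.759 μg.
netipexetine: 667 × (1/2)^(809/184) = 667 × (1/2)^4.3967 ≈ 31.665 μg.
Total = 66.759 + 31.665 ≈ 98.424 μg.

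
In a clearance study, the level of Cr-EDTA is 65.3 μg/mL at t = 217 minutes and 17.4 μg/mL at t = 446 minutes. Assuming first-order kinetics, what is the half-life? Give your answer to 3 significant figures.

Over Δt = 446 − 217 = 229 minutes, the level fell by a factor of 65.3/17.4 ≈ 3.7529.
n = log₂(3.7529) ≈ 1.908 half-lives, so t½ = 229/1.908 ≈ 120.02 minutes.

120 minutes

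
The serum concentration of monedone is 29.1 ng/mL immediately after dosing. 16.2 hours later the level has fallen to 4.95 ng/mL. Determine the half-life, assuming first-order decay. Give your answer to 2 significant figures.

6.3 hours

A/A₀ = 4.95/29.1 ≈ 0.1701.
n = log₂(5.8788) ≈ 2.5555 half-lives elapsed in 16.2 hours.
t½ = 16.2/2.5555 ≈ 6.3392 hours.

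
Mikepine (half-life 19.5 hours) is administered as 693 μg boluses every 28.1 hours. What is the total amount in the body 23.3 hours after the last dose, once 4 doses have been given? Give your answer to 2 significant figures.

The 4 doses were given 107.6, 79.5, 51.4, 23.3 hours ago.
Total = 693·(1/2)^(107.6/19.5) + 693·(1/2)^(79.5/19.5) + 693·(1/2)^(51.4/19.5) + 693·(1/2)^(23.3/19.5)
      = 15.124 + 41.064 + 111.49 + 302.72 ≈ 470.4 μg.

470 μg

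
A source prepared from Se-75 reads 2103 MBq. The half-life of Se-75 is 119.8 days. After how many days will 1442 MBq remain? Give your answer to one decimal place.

Fraction remaining = 1442/2103 ≈ 0.68569.
n = log₂(2103/1442) = ln(1.4584)/ln 2 ≈ 0.54438 half-lives.
t = n × t½ = 0.54438 × 119.8 ≈ 65.216 days.

65.2 days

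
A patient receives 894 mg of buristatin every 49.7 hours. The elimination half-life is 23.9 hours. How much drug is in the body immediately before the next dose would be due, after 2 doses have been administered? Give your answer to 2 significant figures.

The 2 doses were given 99.4, 49.7 hours ago.
Total = 894·(1/2)^(99.4/23.9) + 894·(1/2)^(49.7/23.9)
      = 50.044 + 211.52 ≈ 261.56 mg.

260 mg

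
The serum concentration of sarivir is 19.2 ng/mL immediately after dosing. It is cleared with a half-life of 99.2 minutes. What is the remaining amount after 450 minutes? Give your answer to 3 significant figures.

0.827 ng/mL

Number of half-lives: n = 450/99.2 ≈ 4.5363.
Remaining = 19.2 × (1/2)^4.5363 = 19.2 × 0.043096 ≈ 0.82745 ng/mL.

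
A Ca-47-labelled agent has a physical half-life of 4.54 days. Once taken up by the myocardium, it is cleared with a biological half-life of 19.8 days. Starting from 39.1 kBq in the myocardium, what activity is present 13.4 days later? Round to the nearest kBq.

1/t_eff = 1/t_phys + 1/t_biol = 1/4.54 + 1/19.8 = 0.27077 per day.
t_eff = 4.54 × 19.8 / (4.54 + 19.8) ≈ 3.6932 days.
Remaining = 39.1 × (1/2)^(13.4/3.6932) = 39.1 × (1/2)^3.6283 ≈ 3.1619 kBq.

3 kBq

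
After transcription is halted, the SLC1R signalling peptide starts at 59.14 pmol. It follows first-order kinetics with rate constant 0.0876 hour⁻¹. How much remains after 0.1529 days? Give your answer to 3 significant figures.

t½ = ln 2 / k = 0.69315 / 0.0876 ≈ 7.9126 hours.
Convert the elapsed time: 0.1529 days = 3.6696 hours.
Number of half-lives: n = 3.6696/7.9126 ≈ 0.46376.
Remaining = 59.14 × (1/2)^0.46376 = 59.14 × 0.72509 ≈ 42.882 pmol.

42.9 pmol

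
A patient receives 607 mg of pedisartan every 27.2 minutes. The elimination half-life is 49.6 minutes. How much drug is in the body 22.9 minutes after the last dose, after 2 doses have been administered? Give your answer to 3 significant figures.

The 2 doses were given 50.1, 22.9 minutes ago.
Total = 607·(1/2)^(50.1/49.6) + 607·(1/2)^(22.9/49.6)
      = 301.39 + 440.76 ≈ 742.15 mg.

742 mg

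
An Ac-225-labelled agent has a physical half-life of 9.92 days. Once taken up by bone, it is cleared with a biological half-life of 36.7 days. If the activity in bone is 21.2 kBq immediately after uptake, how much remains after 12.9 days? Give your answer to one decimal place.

6.7 kBq

1/t_eff = 1/t_phys + 1/t_biol = 1/9.92 + 1/36.7 = 0.12805 per day.
t_eff = 9.92 × 36.7 / (9.92 + 36.7) ≈ 7.8092 days.
Remaining = 21.2 × (1/2)^(12.9/7.8092) = 21.2 × (1/2)^1.6519 ≈ 6.7463 kBq.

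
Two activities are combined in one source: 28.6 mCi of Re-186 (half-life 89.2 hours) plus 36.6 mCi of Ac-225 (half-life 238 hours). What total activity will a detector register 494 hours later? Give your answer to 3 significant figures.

9.30 mCi

Re-186: 28.6 × (1/2)^(494/89.2) = 28.6 × (1/2)^5.5381 ≈ 0.6155 mCi.
Ac-225: 36.6 × (1/2)^(494/238) = 36.6 × (1/2)^2.0756 ≈ 8.6827 mCi.
Total = 0.6155 + 8.6827 ≈ 9.2982 mCi.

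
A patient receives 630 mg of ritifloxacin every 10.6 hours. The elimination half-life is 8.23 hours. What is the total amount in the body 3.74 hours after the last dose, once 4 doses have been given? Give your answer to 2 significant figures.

The 4 doses were given 35.54, 24.94, 14.34, 3.74 hours ago.
Total = 630·(1/2)^(35.54/8.23) + 630·(1/2)^(24.94/8.23) + 630·(1/2)^(14.34/8.23) + 630·(1/2)^(3.74/8.23)
      = 31.578 + 77.109 + 188.29 + 459.77 ≈ 756.75 mg.

760 mg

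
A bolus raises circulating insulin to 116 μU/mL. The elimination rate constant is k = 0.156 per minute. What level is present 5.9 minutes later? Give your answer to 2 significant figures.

46 μU/mL

t½ = ln 2 / k = 0.69315 / 0.156 ≈ 4.4433 minutes.
Number of half-lives: n = 5.9/4.4433 ≈ 1.3279.
Remaining = 116 × (1/2)^1.3279 = 116 × 0.39836 ≈ 46.21 μU/mL.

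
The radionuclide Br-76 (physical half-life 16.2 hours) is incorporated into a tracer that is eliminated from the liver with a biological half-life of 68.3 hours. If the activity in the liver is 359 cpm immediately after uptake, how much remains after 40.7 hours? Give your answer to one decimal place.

1/t_eff = 1/t_phys + 1/t_biol = 1/16.2 + 1/68.3 = 0.07637 per hour.
t_eff = 16.2 × 68.3 / (16.2 + 68.3) ≈ 13.094 hours.
Remaining = 359 × (1/2)^(40.7/13.094) = 359 × (1/2)^3.1082 ≈ 41.631 cpm.

41.6 cpm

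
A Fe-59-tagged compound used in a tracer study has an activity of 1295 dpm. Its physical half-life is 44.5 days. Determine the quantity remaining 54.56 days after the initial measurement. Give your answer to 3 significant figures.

Number of half-lives: n = 54.56/44.5 ≈ 1.2261.
Remaining = 1295 × (1/2)^1.2261 = 1295 × 0.42748 ≈ 553.59 dpm.

554 dpm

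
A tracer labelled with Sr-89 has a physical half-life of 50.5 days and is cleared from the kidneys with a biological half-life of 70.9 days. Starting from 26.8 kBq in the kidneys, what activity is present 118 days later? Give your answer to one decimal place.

1.7 kBq

1/t_eff = 1/t_phys + 1/t_biol = 1/50.5 + 1/70.9 = 0.033906 per day.
t_eff = 50.5 × 70.9 / (50.5 + 70.9) ≈ 29.493 days.
Remaining = 26.8 × (1/2)^(118/29.493) = 26.8 × (1/2)^4.0009 ≈ 1.6739 kBq.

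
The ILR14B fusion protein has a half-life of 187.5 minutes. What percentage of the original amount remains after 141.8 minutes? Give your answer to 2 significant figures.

n = 141.8/187.5 ≈ 0.75627 half-lives.
Fraction remaining = (1/2)^0.75627 ≈ 0.59203, i.e. 59.203%.

59%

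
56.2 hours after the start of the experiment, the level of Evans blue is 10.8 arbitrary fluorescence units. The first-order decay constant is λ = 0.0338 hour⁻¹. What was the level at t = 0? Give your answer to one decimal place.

t½ = ln 2 / λ = 0.69315 / 0.0338 ≈ 20.507 hours.
Number of half-lives elapsed: n = 56.2/20.507 ≈ 2.7405.
A₀ = A × 2^n = 10.8 × 2^2.7405 = 10.8 × 6.683 ≈ 72.176 arbitrary fluorescence units.

72.2 arbitrary fluorescence units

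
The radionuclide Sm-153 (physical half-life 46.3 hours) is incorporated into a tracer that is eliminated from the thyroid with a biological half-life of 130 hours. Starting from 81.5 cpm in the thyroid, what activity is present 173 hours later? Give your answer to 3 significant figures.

2.43 cpm

1/t_eff = 1/t_phys + 1/t_biol = 1/46.3 + 1/130 = 0.029291 per hour.
t_eff = 46.3 × 130 / (46.3 + 130) ≈ 34.141 hours.
Remaining = 81.5 × (1/2)^(173/34.141) = 81.5 × (1/2)^5.0673 ≈ 2.4308 cpm.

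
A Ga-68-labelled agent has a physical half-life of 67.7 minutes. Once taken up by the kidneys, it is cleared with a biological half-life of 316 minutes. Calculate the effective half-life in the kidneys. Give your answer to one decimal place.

55.8 minutes

1/t_eff = 1/t_phys + 1/t_biol = 1/67.7 + 1/316 = 0.017936 per minute.
t_eff = 67.7 × 316 / (67.7 + 316) ≈ 55.755 minutes.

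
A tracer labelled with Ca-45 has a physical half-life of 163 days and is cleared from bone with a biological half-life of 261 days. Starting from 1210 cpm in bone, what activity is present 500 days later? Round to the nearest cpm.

38 cpm

1/t_eff = 1/t_phys + 1/t_biol = 1/163 + 1/261 = 0.0099664 per day.
t_eff = 163 × 261 / (163 + 261) ≈ 100.34 days.
Remaining = 1210 × (1/2)^(500/100.34) = 1210 × (1/2)^4.9832 ≈ 38.256 cpm.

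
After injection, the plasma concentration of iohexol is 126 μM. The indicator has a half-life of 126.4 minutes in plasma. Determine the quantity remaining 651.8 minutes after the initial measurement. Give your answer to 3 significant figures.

Number of half-lives: n = 651.8/126.4 ≈ 5.1566.
Remaining = 126 × (1/2)^5.1566 = 126 × 0.028035 ≈ 3.5324 μM.

3.53 μM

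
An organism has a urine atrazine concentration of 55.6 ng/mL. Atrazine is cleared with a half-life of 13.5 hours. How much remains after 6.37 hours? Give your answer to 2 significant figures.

40 ng/mL

Number of half-lives: n = 6.37/13.5 ≈ 0.47185.
Remaining = 55.6 × (1/2)^0.47185 = 55.6 × 0.72104 ≈ 40.09 ng/mL.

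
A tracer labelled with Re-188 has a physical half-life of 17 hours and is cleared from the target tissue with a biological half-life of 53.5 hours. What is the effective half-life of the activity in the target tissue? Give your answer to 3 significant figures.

1/t_eff = 1/t_phys + 1/t_biol = 1/17 + 1/53.5 = 0.077515 per hour.
t_eff = 17 × 53.5 / (17 + 53.5) ≈ 12.901 hours.

12.9 hours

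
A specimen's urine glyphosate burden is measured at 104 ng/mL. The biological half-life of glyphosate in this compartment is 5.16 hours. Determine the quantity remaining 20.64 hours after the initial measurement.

6.5 ng/mL

Elapsed time is 4 half-lives (20.64/5.16).
Each half-life halves the amount: 104 × (1/2)^4 = 104/16 = 6.5 ng/mL.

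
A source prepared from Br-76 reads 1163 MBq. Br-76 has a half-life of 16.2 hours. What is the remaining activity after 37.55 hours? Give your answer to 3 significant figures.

Number of half-lives: n = 37.55/16.2 ≈ 2.3179.
Remaining = 1163 × (1/2)^2.3179 = 1163 × 0.20056 ≈ 233.25 MBq.

233 MBq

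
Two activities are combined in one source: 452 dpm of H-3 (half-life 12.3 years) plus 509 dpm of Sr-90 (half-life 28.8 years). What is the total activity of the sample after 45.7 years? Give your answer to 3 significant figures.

204 dpm

H-3: 452 × (1/2)^(45.7/12.3) = 452 × (1/2)^3.7154 ≈ 34.409 dpm.
Sr-90: 509 × (1/2)^(45.7/28.8) = 509 × (1/2)^1.5868 ≈ 169.45 dpm.
Total = 34.409 + 169.45 ≈ 203.86 dpm.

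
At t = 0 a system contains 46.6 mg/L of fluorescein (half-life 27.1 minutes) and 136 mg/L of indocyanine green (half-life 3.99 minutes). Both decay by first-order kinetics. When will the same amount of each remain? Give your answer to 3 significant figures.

7.23 minutes

Set 46.6·(1/2)^(t/27.1) = 136·(1/2)^(t/3.99).
Taking log₂: log₂(46.6/136) = t·(1/27.1 − 1/3.99).
log₂(0.34265) = -1.5452; 1/27.1 − 1/3.99 = -0.21373.
t = -1.5452 / -0.21373 ≈ 7.2298 minutes.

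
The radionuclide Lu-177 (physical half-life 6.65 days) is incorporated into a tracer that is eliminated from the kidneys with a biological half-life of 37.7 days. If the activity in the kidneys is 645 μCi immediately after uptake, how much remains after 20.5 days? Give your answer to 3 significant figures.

52.2 μCi

1/t_eff = 1/t_phys + 1/t_biol = 1/6.65 + 1/37.7 = 0.1769 per day.
t_eff = 6.65 × 37.7 / (6.65 + 37.7) ≈ 5.6529 days.
Remaining = 645 × (1/2)^(20.5/5.6529) = 645 × (1/2)^3.6265 ≈ 52.225 μCi.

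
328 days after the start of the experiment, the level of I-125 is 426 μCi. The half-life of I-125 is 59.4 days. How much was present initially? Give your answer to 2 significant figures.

20000 μCi

Number of half-lives elapsed: n = 328/59.4 ≈ 5.5219.
A₀ = A × 2^n = 426 × 2^5.5219 = 426 × 45.947 ≈ 19573 μCi.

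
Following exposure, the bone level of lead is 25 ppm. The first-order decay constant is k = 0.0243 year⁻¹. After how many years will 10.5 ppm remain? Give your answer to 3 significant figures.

t½ = ln 2 / k = 0.69315 / 0.0243 ≈ 28.525 years.
Fraction remaining = 10.5/25 ≈ 0.42.
n = log₂(25/10.5) = ln(2.381)/ln 2 ≈ 1.2515 half-lives.
t = n × t½ = 1.2515 × 28.525 ≈ 35.7 years.

35.7 years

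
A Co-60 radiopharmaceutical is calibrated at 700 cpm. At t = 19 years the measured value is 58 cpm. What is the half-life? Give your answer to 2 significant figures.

A/A₀ = 58/700 ≈ 0.082857.
n = log₂(12.069) ≈ 3.5932 half-lives elapsed in 19 years.
t½ = 19/3.5932 ≈ 5.2877 years.

5.3 years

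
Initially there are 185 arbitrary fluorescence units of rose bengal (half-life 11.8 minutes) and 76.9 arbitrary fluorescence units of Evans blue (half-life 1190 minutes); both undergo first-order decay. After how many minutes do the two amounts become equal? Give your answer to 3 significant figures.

15.1 minutes

Set 185·(1/2)^(t/11.8) = 76.9·(1/2)^(t/1190).
Taking log₂: log₂(185/76.9) = t·(1/11.8 − 1/1190).
log₂(2.4057) = 1.2665; 1/11.8 − 1/1190 = 0.083905.
t = 1.2665 / 0.083905 ≈ 15.094 minutes.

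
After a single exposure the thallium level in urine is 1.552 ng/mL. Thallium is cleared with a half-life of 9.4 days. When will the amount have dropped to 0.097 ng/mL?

37.6 days

0.097/1.552 = 1/16, so 4 half-lives have elapsed.
t = 4 × 9.4 = 37.6 days.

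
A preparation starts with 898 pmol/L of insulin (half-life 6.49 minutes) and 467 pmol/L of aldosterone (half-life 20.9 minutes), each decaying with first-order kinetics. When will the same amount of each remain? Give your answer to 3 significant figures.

8.88 minutes

Set 898·(1/2)^(t/6.49) = 467·(1/2)^(t/20.9).
Taking log₂: log₂(898/467) = t·(1/6.49 − 1/20.9).
log₂(1.9229) = 0.94329; 1/6.49 − 1/20.9 = 0.10624.
t = 0.94329 / 0.10624 ≈ 8.8792 minutes.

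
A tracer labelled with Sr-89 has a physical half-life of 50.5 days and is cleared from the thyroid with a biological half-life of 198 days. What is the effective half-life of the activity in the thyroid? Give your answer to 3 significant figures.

1/t_eff = 1/t_phys + 1/t_biol = 1/50.5 + 1/198 = 0.024852 per day.
t_eff = 50.5 × 198 / (50.5 + 198) ≈ 40.237 days.

40.2 days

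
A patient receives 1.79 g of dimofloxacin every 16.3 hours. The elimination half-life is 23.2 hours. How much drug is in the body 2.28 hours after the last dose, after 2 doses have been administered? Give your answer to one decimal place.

The 2 doses were given 18.58, 2.28 hours ago.
Total = 1.79·(1/2)^(18.58/23.2) + 1.79·(1/2)^(2.28/23.2)
      = 1.0275 + 1.6721 ≈ 2.6996 g.

2.7 g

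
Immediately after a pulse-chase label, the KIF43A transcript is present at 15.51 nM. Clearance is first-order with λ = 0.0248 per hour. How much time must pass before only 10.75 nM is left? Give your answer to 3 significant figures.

14.8 hours

t½ = ln 2 / λ = 0.69315 / 0.0248 ≈ 27.949 hours.
Fraction remaining = 10.75/15.51 ≈ 0.6931.
n = log₂(15.51/10.75) = ln(1.4428)/ln 2 ≈ 0.52886 half-lives.
t = n × t½ = 0.52886 × 27.949 ≈ 14.781 hours.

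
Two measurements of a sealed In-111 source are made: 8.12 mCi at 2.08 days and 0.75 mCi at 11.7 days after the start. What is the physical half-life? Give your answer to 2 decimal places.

Over Δt = 11.7 − 2.08 = 9.62 days, the level fell by a factor of 8.12/0.75 ≈ 10.827.
n = log₂(10.827) ≈ 3.4365 half-lives, so t½ = 9.62/3.4365 ≈ 2.7993 days.

2.80 days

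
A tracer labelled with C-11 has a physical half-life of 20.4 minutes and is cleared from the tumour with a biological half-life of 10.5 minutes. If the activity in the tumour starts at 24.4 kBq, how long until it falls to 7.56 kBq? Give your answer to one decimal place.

11.7 minutes

1/t_eff = 1/t_phys + 1/t_biol = 1/20.4 + 1/10.5 = 0.14426 per minute.
t_eff = 20.4 × 10.5 / (20.4 + 10.5) ≈ 6.932 minutes.
n = log₂(24.4/7.56) ≈ 1.6904; t = 1.6904 × 6.932 ≈ 11.718 minutes.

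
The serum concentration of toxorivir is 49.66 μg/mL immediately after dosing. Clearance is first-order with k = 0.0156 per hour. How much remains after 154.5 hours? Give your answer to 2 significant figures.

t½ = ln 2 / k = 0.69315 / 0.0156 ≈ 44.433 hours.
Number of half-lives: n = 154.5/44.433 ≈ 3.4772.
Remaining = 49.66 × (1/2)^3.4772 = 49.66 × 0.089797 ≈ 4.4593 μg/mL.

4.5 μg/mL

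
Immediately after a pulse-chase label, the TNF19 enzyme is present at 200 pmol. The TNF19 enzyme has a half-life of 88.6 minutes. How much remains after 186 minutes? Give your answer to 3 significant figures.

46.7 pmol

Number of half-lives: n = 186/88.6 ≈ 2.0993.
Remaining = 200 × (1/2)^2.0993 = 200 × 0.23337 ≈ 46.674 pmol.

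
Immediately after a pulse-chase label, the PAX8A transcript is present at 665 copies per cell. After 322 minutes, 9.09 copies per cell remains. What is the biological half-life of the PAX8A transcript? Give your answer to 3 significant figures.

A/A₀ = 9.09/665 ≈ 0.013669.
n = log₂(73.157) ≈ 6.1929 half-lives elapsed in 322 minutes.
t½ = 322/6.1929 ≈ 51.995 minutes.

52.0 minutes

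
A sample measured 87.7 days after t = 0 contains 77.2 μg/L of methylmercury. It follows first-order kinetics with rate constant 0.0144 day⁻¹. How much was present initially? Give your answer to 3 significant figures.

273 μg/L

t½ = ln 2 / k = 0.69315 / 0.0144 ≈ 48.135 days.
Number of half-lives elapsed: n = 87.7/48.135 ≈ 1.822.
A₀ = A × 2^n = 77.2 × 2^1.822 = 77.2 × 3.5356 ≈ 272.95 μg/L.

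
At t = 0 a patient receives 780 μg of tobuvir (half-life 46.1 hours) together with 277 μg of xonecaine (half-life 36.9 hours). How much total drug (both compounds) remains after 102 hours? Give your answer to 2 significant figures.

tobuvir: 780 × (1/2)^(102/46.1) = 780 × (1/2)^2.2126 ≈ 168.28 μg.
xonecaine: 277 × (1/2)^(102/36.9) = 277 × (1/2)^2.7642 ≈ 40.772 μg.
Total = 168.28 + 40.772 ≈ 209.06 μg.

210 μg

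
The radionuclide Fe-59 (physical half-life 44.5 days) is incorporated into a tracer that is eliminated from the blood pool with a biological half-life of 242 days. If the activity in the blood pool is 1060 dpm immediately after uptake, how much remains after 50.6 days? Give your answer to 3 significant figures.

1/t_eff = 1/t_phys + 1/t_biol = 1/44.5 + 1/242 = 0.026604 per day.
t_eff = 44.5 × 242 / (44.5 + 242) ≈ 37.588 days.
Remaining = 1060 × (1/2)^(50.6/37.588) = 1060 × (1/2)^1.3462 ≈ 416.94 dpm.

417 dpm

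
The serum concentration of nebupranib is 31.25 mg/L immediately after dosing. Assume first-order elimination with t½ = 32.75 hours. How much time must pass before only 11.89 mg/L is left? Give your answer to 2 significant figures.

Fraction remaining = 11.89/31.25 ≈ 0.38048.
n = log₂(31.25/11.89) = ln(2.6283)/ln 2 ≈ 1.3941 half-lives.
t = n × t½ = 1.3941 × 32.75 ≈ 45.657 hours.

46 hours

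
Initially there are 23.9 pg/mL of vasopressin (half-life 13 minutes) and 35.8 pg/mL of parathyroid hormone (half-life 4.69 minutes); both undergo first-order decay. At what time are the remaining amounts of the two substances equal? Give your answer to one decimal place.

4.3 minutes

Set 23.9·(1/2)^(t/13) = 35.8·(1/2)^(t/4.69).
Taking log₂: log₂(23.9/35.8) = t·(1/13 − 1/4.69).
log₂(0.6676) = -0.58295; 1/13 − 1/4.69 = -0.1363.
t = -0.58295 / -0.1363 ≈ 4.2771 minutes.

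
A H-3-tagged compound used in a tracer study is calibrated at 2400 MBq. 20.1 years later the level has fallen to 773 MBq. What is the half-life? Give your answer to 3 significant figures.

12.3 years

A/A₀ = 773/2400 ≈ 0.32208.
n = log₂(3.1048) ≈ 1.6345 half-lives elapsed in 20.1 years.
t½ = 20.1/1.6345 ≈ 12.297 years.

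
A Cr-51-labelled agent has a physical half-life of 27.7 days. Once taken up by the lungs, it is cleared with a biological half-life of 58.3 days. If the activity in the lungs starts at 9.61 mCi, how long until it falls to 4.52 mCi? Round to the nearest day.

1/t_eff = 1/t_phys + 1/t_biol = 1/27.7 + 1/58.3 = 0.053254 per day.
t_eff = 27.7 × 58.3 / (27.7 + 58.3) ≈ 18.778 days.
n = log₂(9.61/4.52) ≈ 1.0882; t = 1.0882 × 18.778 ≈ 20.435 days.

20 days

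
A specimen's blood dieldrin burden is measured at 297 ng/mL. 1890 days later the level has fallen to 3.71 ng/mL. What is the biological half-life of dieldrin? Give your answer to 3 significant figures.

A/A₀ = 3.71/297 ≈ 0.012492.
n = log₂(80.054) ≈ 6.3229 half-lives elapsed in 1890 days.
t½ = 1890/6.3229 ≈ 298.91 days.

299 days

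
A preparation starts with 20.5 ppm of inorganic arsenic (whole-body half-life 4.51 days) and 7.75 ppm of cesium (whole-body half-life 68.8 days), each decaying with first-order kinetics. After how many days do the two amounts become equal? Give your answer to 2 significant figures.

6.8 days

Set 20.5·(1/2)^(t/4.51) = 7.75·(1/2)^(t/68.8).
Taking log₂: log₂(20.5/7.75) = t·(1/4.51 − 1/68.8).
log₂(2.6452) = 1.4034; 1/4.51 − 1/68.8 = 0.20719.
t = 1.4034 / 0.20719 ≈ 6.7731 days.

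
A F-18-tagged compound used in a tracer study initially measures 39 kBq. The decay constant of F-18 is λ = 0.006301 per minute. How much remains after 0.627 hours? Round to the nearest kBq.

31 kBq

t½ = ln 2 / λ = 0.69315 / 0.006301 ≈ 110.01 minutes.
Convert the elapsed time: 0.627 hours = 37.62 minutes.
Number of half-lives: n = 37.62/110.01 ≈ 0.34198.
Remaining = 39 × (1/2)^0.34198 = 39 × 0.78896 ≈ 30.769 kBq.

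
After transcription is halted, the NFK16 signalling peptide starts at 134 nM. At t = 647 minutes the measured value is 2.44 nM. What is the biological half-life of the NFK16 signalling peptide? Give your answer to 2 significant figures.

110 minutes

A/A₀ = 2.44/134 ≈ 0.018209.
n = log₂(54.918) ≈ 5.7792 half-lives elapsed in 647 minutes.
t½ = 647/5.7792 ≈ 111.95 minutes.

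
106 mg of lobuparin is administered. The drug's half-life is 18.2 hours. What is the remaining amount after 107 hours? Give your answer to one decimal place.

Number of half-lives: n = 107/18.2 ≈ 5.8791.
Remaining = 106 × (1/2)^5.8791 = 106 × 0.016991 ≈ 1.801 mg.

1.8 mg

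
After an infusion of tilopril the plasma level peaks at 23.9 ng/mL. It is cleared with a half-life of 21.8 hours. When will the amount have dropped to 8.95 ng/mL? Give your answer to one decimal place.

Fraction remaining = 8.95/23.9 ≈ 0.37448.
n = log₂(23.9/8.95) = ln(2.6704)/ln 2 ≈ 1.4171 half-lives.
t = n × t½ = 1.4171 × 21.8 ≈ 30.892 hours.

30.9 hours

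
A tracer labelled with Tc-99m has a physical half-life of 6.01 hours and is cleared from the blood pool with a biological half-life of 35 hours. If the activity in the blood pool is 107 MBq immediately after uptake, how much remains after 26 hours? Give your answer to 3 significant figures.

1/t_eff = 1/t_phys + 1/t_biol = 1/6.01 + 1/35 = 0.19496 per hour.
t_eff = 6.01 × 35 / (6.01 + 35) ≈ 5.1292 hours.
Remaining = 107 × (1/2)^(26/5.1292) = 107 × (1/2)^5.069 ≈ 3.1876 MBq.

3.19 MBq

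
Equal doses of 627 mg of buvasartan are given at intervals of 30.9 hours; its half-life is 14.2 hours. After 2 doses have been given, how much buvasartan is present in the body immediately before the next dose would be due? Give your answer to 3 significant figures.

169 mg

The 2 doses were given 61.8, 30.9 hours ago.
Total = 627·(1/2)^(61.8/14.2) + 627·(1/2)^(30.9/14.2)
      = 30.701 + 138.74 ≈ 169.44 mg.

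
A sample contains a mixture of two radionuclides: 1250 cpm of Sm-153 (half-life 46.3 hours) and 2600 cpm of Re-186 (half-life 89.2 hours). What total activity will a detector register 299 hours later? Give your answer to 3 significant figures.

Sm-153: 1250 × (1/2)^(299/46.3) = 1250 × (1/2)^6.4579 ≈ 14.22 cpm.
Re-186: 2600 × (1/2)^(299/89.2) = 2600 × (1/2)^3.352 ≈ 254.63 cpm.
Total = 14.22 + 254.63 ≈ 268.85 cpm.

269 cpm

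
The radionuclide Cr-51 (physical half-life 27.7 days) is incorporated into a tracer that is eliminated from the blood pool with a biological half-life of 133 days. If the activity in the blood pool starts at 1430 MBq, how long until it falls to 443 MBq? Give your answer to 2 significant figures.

1/t_eff = 1/t_phys + 1/t_biol = 1/27.7 + 1/133 = 0.04362 per day.
t_eff = 27.7 × 133 / (27.7 + 133) ≈ 22.925 days.
n = log₂(1430/443) ≈ 1.6906; t = 1.6906 × 22.925 ≈ 38.758 days.

39 days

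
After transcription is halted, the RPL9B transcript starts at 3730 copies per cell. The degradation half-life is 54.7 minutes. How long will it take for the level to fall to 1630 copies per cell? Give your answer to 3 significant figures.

Fraction remaining = 1630/3730 ≈ 0.437.
n = log₂(3730/1630) = ln(2.2883)/ln 2 ≈ 1.1943 half-lives.
t = n × t½ = 1.1943 × 54.7 ≈ 65.328 minutes.

65.3 minutes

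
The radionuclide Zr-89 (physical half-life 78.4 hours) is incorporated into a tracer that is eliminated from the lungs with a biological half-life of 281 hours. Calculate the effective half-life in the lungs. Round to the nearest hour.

61 hours

1/t_eff = 1/t_phys + 1/t_biol = 1/78.4 + 1/281 = 0.016314 per hour.
t_eff = 78.4 × 281 / (78.4 + 281) ≈ 61.298 hours.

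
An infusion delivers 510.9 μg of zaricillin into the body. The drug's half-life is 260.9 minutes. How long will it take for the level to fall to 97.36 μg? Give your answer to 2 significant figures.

620 minutes

Fraction remaining = 97.36/510.9 ≈ 0.19057.
n = log₂(510.9/97.36) = ln(5.2475)/ln 2 ≈ 2.3916 half-lives.
t = n × t½ = 2.3916 × 260.9 ≈ 623.98 minutes.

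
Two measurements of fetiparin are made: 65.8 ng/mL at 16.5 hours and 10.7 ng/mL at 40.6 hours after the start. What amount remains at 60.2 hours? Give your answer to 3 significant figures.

2.44 ng/mL

Over Δt = 40.6 − 16.5 = 24.1 hours, the level fell by a factor of 65.8/10.7 ≈ 6.1495.
n = log₂(6.1495) ≈ 2.6205 half-lives, so t½ = 24.1/2.6205 ≈ 9.1968 hours.
From t = 40.6 to t = 60.2: 10.7 × (1/2)^((60.2−40.6)/9.1968) ≈ 2.4425 ng/mL.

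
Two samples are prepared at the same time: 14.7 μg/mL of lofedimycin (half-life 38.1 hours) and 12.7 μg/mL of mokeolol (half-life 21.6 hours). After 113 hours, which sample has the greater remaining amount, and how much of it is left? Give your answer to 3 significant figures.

lofedimycin, 1.88 μg/mL

lofedimycin: 14.7 × (1/2)^2.9659 ≈ 1.8815 μg/mL.
mokeolol: 12.7 × (1/2)^5.2315 ≈ 0.33804 μg/mL.
Lofedimycin has more remaining, at ≈ 1.8815 μg/mL.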